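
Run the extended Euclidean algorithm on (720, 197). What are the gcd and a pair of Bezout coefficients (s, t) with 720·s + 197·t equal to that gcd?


Euclidean algorithm on (720, 197) — divide until remainder is 0:
  720 = 3 · 197 + 129
  197 = 1 · 129 + 68
  129 = 1 · 68 + 61
  68 = 1 · 61 + 7
  61 = 8 · 7 + 5
  7 = 1 · 5 + 2
  5 = 2 · 2 + 1
  2 = 2 · 1 + 0
gcd(720, 197) = 1.
Track Bezout coefficients alongside the remainders: start with r₀ = 720 = a·1 + b·0 (s = 1, t = 0) and r₁ = 197 = a·0 + b·1 (s = 0, t = 1); each new remainder r_{k+1} = r_{k-1} − q_k·r_k inherits s_{k+1} = s_{k-1} − q_k·s_k, t_{k+1} = t_{k-1} − q_k·t_k, so r_k = a·s_k + b·t_k at every step:
  q = 3: r = 129, s = 1 − 3·0 = 1, t = 0 − 3·1 = -3  (check: 720·1 + 197·(-3) = 129)
  q = 1: r = 68, s = 0 − 1·1 = -1, t = 1 − 1·(-3) = 4  (check: 720·(-1) + 197·4 = 68)
  q = 1: r = 61, s = 1 − 1·(-1) = 2, t = -3 − 1·4 = -7  (check: 720·2 + 197·(-7) = 61)
  q = 1: r = 7, s = -1 − 1·2 = -3, t = 4 − 1·(-7) = 11  (check: 720·(-3) + 197·11 = 7)
  q = 8: r = 5, s = 2 − 8·(-3) = 26, t = -7 − 8·11 = -95  (check: 720·26 + 197·(-95) = 5)
  q = 1: r = 2, s = -3 − 1·26 = -29, t = 11 − 1·(-95) = 106  (check: 720·(-29) + 197·106 = 2)
  q = 2: r = 1, s = 26 − 2·(-29) = 84, t = -95 − 2·106 = -307  (check: 720·84 + 197·(-307) = 1)
The row with r = 1 (the gcd) gives the Bezout coefficients s = 84, t = -307.
Result: 720 · (84) + 197 · (-307) = 1.

gcd(720, 197) = 1; s = 84, t = -307 (check: 720·84 + 197·(-307) = 1).


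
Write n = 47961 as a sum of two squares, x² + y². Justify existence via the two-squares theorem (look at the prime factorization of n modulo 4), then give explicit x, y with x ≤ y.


Step 1: Factor n = 47961 = 3^2 · 73^2.
Step 2: Check the mod-4 condition on each prime factor: 3 ≡ 3 (mod 4), exponent 2 (must be even); 73 ≡ 1 (mod 4), exponent 2.
All primes ≡ 3 (mod 4) appear to even exponent (or don't appear), so by the two-squares theorem n IS expressible as a sum of two squares.
Step 3: Build a representation. Group n = k² · m with k = 3 and m = 73 · 73 = 5329 (a product of primes ≡ 1 (mod 4)); a representation of m scales to one of n via (k·x)² + (k·y)² = k²(x² + y²). Each prime p ≡ 1 (mod 4) is itself a sum of two squares; find a² by testing p − a² for a perfect square:
  73: 73 − 1² = 72, 73 − 2² = 69, 73 − 3² = 64 = 8² ⇒ 73 = 3² + 8².
  Combine using the Brahmagupta–Fibonacci identity (a² + b²)(c² + d²) = (ac − bd)² + (ad + bc)² = (ac + bd)² + (ad − bc)²:
  73 · 73 = 5329: from (3² + 8²)(3² + 8²), take (3·3 − 8·8, 3·8 + 8·3) = (9 − 64, 24 + 24) = (-55, 48); dropping signs (only squares matter) gives (55, 48); check 55² + 48² = 3025 + 2304 = 5329 ✓.
  Scale by k = 3: (3·55, 3·48) = (165, 144).
Step 4: Order so x ≤ y and verify: 144² + 165² = 20736 + 27225 = 47961 = n. ✓

n = 47961 = 144² + 165² (one valid representation with x ≤ y).


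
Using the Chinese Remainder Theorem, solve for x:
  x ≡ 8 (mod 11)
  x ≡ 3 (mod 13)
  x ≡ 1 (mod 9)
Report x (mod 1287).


Moduli 11, 13, 9 are pairwise coprime; by CRT there is a unique solution modulo M = 11 · 13 · 9 = 1287.
Solve pairwise, accumulating the modulus:
  Start with x ≡ 8 (mod 11).
  Combine with x ≡ 3 (mod 13): since gcd(11, 13) = 1, we get a unique residue mod 143.
    Write x = 8 + 11·t and substitute into x ≡ 3 (mod 13): 11·t ≡ 3 − 8 = -5 (mod 13).
    Reduce coefficients mod 13: 11·t ≡ 8 (mod 13).
    The inverse of 11 mod 13 is 6 (since 11·6 = 66 = 5·13 + 1), so t ≡ 6·8 = 48 ≡ 9 (mod 13).
    Then x = 8 + 11·9 = 107, valid modulo lcm(11, 13) = 143: x ≡ 107 (mod 143).
  Combine with x ≡ 1 (mod 9): since gcd(143, 9) = 1, we get a unique residue mod 1287.
    Write x = 107 + 143·t and substitute into x ≡ 1 (mod 9): 143·t ≡ 1 − 107 = -106 (mod 9).
    Reduce coefficients mod 9: 8·t ≡ 2 (mod 9).
    The inverse of 8 mod 9 is 8 (since 8·8 = 64 = 7·9 + 1), so t ≡ 8·2 = 16 ≡ 7 (mod 9).
    Then x = 107 + 143·7 = 1108, valid modulo lcm(143, 9) = 1287: x ≡ 1108 (mod 1287).
Verify: 1108 mod 11 = 8 ✓, 1108 mod 13 = 3 ✓, 1108 mod 9 = 1 ✓.

x ≡ 1108 (mod 1287).


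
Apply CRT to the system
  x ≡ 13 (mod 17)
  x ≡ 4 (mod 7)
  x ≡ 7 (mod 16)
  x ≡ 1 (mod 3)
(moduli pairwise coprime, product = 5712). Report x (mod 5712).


Product of moduli M = 17 · 7 · 16 · 3 = 5712.
Merge one congruence at a time:
  Start: x ≡ 13 (mod 17).
  Combine with x ≡ 4 (mod 7); new modulus lcm = 119.
    Write x = 13 + 17·t and substitute into x ≡ 4 (mod 7): 17·t ≡ 4 − 13 = -9 (mod 7).
    Reduce coefficients mod 7: 3·t ≡ 5 (mod 7).
    The inverse of 3 mod 7 is 5 (since 3·5 = 15 = 2·7 + 1), so t ≡ 5·5 = 25 ≡ 4 (mod 7).
    Then x = 13 + 17·4 = 81, valid modulo lcm(17, 7) = 119: x ≡ 81 (mod 119).
  Combine with x ≡ 7 (mod 16); new modulus lcm = 1904.
    Write x = 81 + 119·t and substitute into x ≡ 7 (mod 16): 119·t ≡ 7 − 81 = -74 (mod 16).
    Reduce coefficients mod 16: 7·t ≡ 6 (mod 16).
    The inverse of 7 mod 16 is 7 (since 7·7 = 49 = 3·16 + 1), so t ≡ 7·6 = 42 ≡ 10 (mod 16).
    Then x = 81 + 119·10 = 1271, valid modulo lcm(119, 16) = 1904: x ≡ 1271 (mod 1904).
  Combine with x ≡ 1 (mod 3); new modulus lcm = 5712.
    Write x = 1271 + 1904·t and substitute into x ≡ 1 (mod 3): 1904·t ≡ 1 − 1271 = -1270 (mod 3).
    Reduce coefficients mod 3: 2·t ≡ 2 (mod 3).
    The inverse of 2 mod 3 is 2 (since 2·2 = 4 = 1·3 + 1), so t ≡ 2·2 = 4 ≡ 1 (mod 3).
    Then x = 1271 + 1904·1 = 3175, valid modulo lcm(1904, 3) = 5712: x ≡ 3175 (mod 5712).
Verify against each original: 3175 mod 17 = 13, 3175 mod 7 = 4, 3175 mod 16 = 7, 3175 mod 3 = 1.

x ≡ 3175 (mod 5712).


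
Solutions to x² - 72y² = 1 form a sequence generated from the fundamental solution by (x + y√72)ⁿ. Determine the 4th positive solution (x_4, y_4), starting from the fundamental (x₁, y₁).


Step 1: Find the fundamental solution (x₁, y₁) of x² - 72y² = 1.
  Expand √72 as a continued fraction. a₀ = ⌊√72⌋ = 8; iterate m_{k+1} = d_k·a_k − m_k, d_{k+1} = (72 − m_{k+1}²)/d_k, a_{k+1} = ⌊(a₀ + m_{k+1})/d_{k+1}⌋ (starting m₀ = 0, d₀ = 1), with convergents p_k = a_k·p_{k-1} + p_{k-2}, q_k = a_k·q_{k-1} + q_{k-2} (p₋₁ = 1, q₋₁ = 0):
  k = 0: a₀ = 8; p₀/q₀ = 8/1; p₀² − 72·q₀² = 64 − 72 = -8.
  k = 1: m = 8, d = 8, a = ⌊(8 + 8)/8⌋ = 2; p/q = (2·8 + 1)/(2·1 + 0) = 17/2; p² − 72·q² = 289 − 288 = 1.
  The first convergent with p² − 72·q² = 1 gives the fundamental solution (x₁, y₁) = (17, 2).
Step 2: Apply the recurrence (x_{n+1}, y_{n+1}) = (x₁x_n + 72y₁y_n, x₁y_n + y₁x_n) repeatedly.
  From (x_1, y_1) = (17, 2): x_2 = 17·17 + 72·2·2 = 577; y_2 = 17·2 + 2·17 = 68.
  From (x_2, y_2) = (577, 68): x_3 = 17·577 + 72·2·68 = 19601; y_3 = 17·68 + 2·577 = 2310.
  From (x_3, y_3) = (19601, 2310): x_4 = 17·19601 + 72·2·2310 = 665857; y_4 = 17·2310 + 2·19601 = 78472.
Step 3: Verify x_4² - 72·y_4² = 443365544449 - 443365544448 = 1 (should be 1). ✓

(x_1, y_1) = (17, 2); (x_4, y_4) = (665857, 78472).


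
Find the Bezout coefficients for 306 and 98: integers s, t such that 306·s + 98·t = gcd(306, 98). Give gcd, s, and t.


Euclidean algorithm on (306, 98) — divide until remainder is 0:
  306 = 3 · 98 + 12
  98 = 8 · 12 + 2
  12 = 6 · 2 + 0
gcd(306, 98) = 2.
Track Bezout coefficients alongside the remainders: start with r₀ = 306 = a·1 + b·0 (s = 1, t = 0) and r₁ = 98 = a·0 + b·1 (s = 0, t = 1); each new remainder r_{k+1} = r_{k-1} − q_k·r_k inherits s_{k+1} = s_{k-1} − q_k·s_k, t_{k+1} = t_{k-1} − q_k·t_k, so r_k = a·s_k + b·t_k at every step:
  q = 3: r = 12, s = 1 − 3·0 = 1, t = 0 − 3·1 = -3  (check: 306·1 + 98·(-3) = 12)
  q = 8: r = 2, s = 0 − 8·1 = -8, t = 1 − 8·(-3) = 25  (check: 306·(-8) + 98·25 = 2)
The row with r = 2 (the gcd) gives the Bezout coefficients s = -8, t = 25.
Result: 306 · (-8) + 98 · (25) = 2.

gcd(306, 98) = 2; s = -8, t = 25 (check: 306·(-8) + 98·25 = 2).


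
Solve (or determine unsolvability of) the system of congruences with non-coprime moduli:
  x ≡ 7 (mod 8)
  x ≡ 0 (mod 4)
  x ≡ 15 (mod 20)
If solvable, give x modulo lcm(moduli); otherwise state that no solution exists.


Moduli 8, 4, 20 are not pairwise coprime, so CRT works modulo lcm(m_i) when all pairwise compatibility conditions hold.
Pairwise compatibility: gcd(m_i, m_j) must divide a_i - a_j for every pair.
Merge one congruence at a time:
  Start: x ≡ 7 (mod 8).
  Combine with x ≡ 0 (mod 4): gcd(8, 4) = 4, and 0 - 7 = -7 is NOT divisible by 4.
    ⇒ system is inconsistent (no integer solution).

No solution (the system is inconsistent).


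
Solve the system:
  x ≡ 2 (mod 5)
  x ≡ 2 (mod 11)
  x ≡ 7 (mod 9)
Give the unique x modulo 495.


Moduli 5, 11, 9 are pairwise coprime; by CRT there is a unique solution modulo M = 5 · 11 · 9 = 495.
Solve pairwise, accumulating the modulus:
  Start with x ≡ 2 (mod 5).
  Combine with x ≡ 2 (mod 11): since gcd(5, 11) = 1, we get a unique residue mod 55.
    Write x = 2 + 5·t and substitute into x ≡ 2 (mod 11): 5·t ≡ 2 − 2 = 0 (mod 11).
    The inverse of 5 mod 11 is 9 (since 5·9 = 45 = 4·11 + 1), so t ≡ 9·0 = 0 ≡ 0 (mod 11).
    Then x = 2 + 5·0 = 2, valid modulo lcm(5, 11) = 55: x ≡ 2 (mod 55).
  Combine with x ≡ 7 (mod 9): since gcd(55, 9) = 1, we get a unique residue mod 495.
    Write x = 2 + 55·t and substitute into x ≡ 7 (mod 9): 55·t ≡ 7 − 2 = 5 (mod 9).
    Reduce coefficients mod 9: 1·t ≡ 5 (mod 9).
    So t ≡ 5 (mod 9).
    Then x = 2 + 55·5 = 277, valid modulo lcm(55, 9) = 495: x ≡ 277 (mod 495).
Verify: 277 mod 5 = 2 ✓, 277 mod 11 = 2 ✓, 277 mod 9 = 7 ✓.

x ≡ 277 (mod 495).


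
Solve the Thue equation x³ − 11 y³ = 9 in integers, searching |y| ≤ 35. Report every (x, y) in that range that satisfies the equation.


The equation is x³ - 11y³ = 9. For fixed y, x³ = 11·y³ + 9, so a solution requires the RHS to be a perfect cube.
Strategy: iterate y from -35 to 35, compute RHS = 11·y³ + 9, and check whether it is a (positive or negative) perfect cube.
Check small values of y:
  y = 0: RHS = 9 is not a perfect cube.
  y = 1: RHS = 20 is not a perfect cube.
  y = -1: RHS = -2 is not a perfect cube.
  y = 2: RHS = 97 is not a perfect cube.
  y = -2: RHS = -79 is not a perfect cube.
  y = 3: RHS = 306 is not a perfect cube.
  y = -3: RHS = -288 is not a perfect cube.
Continuing the search up to |y| = 35 finds no solutions either.
No (x, y) in the scanned range satisfies the equation.

No integer solutions with |y| ≤ 35.


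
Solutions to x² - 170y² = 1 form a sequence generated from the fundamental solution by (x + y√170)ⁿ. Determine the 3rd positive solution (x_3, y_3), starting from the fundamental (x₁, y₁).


Step 1: Find the fundamental solution (x₁, y₁) of x² - 170y² = 1.
  Expand √170 as a continued fraction. a₀ = ⌊√170⌋ = 13; iterate m_{k+1} = d_k·a_k − m_k, d_{k+1} = (170 − m_{k+1}²)/d_k, a_{k+1} = ⌊(a₀ + m_{k+1})/d_{k+1}⌋ (starting m₀ = 0, d₀ = 1), with convergents p_k = a_k·p_{k-1} + p_{k-2}, q_k = a_k·q_{k-1} + q_{k-2} (p₋₁ = 1, q₋₁ = 0):
  k = 0: a₀ = 13; p₀/q₀ = 13/1; p₀² − 170·q₀² = 169 − 170 = -1.
  k = 1: m = 13, d = 1, a = ⌊(13 + 13)/1⌋ = 26; p/q = (26·13 + 1)/(26·1 + 0) = 339/26; p² − 170·q² = 114921 − 114920 = 1.
  The first convergent with p² − 170·q² = 1 gives the fundamental solution (x₁, y₁) = (339, 26).
Step 2: Apply the recurrence (x_{n+1}, y_{n+1}) = (x₁x_n + 170y₁y_n, x₁y_n + y₁x_n) repeatedly.
  From (x_1, y_1) = (339, 26): x_2 = 339·339 + 170·26·26 = 229841; y_2 = 339·26 + 26·339 = 17628.
  From (x_2, y_2) = (229841, 17628): x_3 = 339·229841 + 170·26·17628 = 155831859; y_3 = 339·17628 + 26·229841 = 11951758.
Step 3: Verify x_3² - 170·y_3² = 24283568279395881 - 24283568279395880 = 1 (should be 1). ✓

(x_1, y_1) = (339, 26); (x_3, y_3) = (155831859, 11951758).


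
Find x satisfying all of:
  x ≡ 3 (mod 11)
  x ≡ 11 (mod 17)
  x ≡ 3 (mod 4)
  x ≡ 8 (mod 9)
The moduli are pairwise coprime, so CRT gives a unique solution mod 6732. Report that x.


Product of moduli M = 11 · 17 · 4 · 9 = 6732.
Merge one congruence at a time:
  Start: x ≡ 3 (mod 11).
  Combine with x ≡ 11 (mod 17); new modulus lcm = 187.
    Write x = 3 + 11·t and substitute into x ≡ 11 (mod 17): 11·t ≡ 11 − 3 = 8 (mod 17).
    The inverse of 11 mod 17 is 14 (since 11·14 = 154 = 9·17 + 1), so t ≡ 14·8 = 112 ≡ 10 (mod 17).
    Then x = 3 + 11·10 = 113, valid modulo lcm(11, 17) = 187: x ≡ 113 (mod 187).
  Combine with x ≡ 3 (mod 4); new modulus lcm = 748.
    Write x = 113 + 187·t and substitute into x ≡ 3 (mod 4): 187·t ≡ 3 − 113 = -110 (mod 4).
    Reduce coefficients mod 4: 3·t ≡ 2 (mod 4).
    The inverse of 3 mod 4 is 3 (since 3·3 = 9 = 2·4 + 1), so t ≡ 3·2 = 6 ≡ 2 (mod 4).
    Then x = 113 + 187·2 = 487, valid modulo lcm(187, 4) = 748: x ≡ 487 (mod 748).
  Combine with x ≡ 8 (mod 9); new modulus lcm = 6732.
    Write x = 487 + 748·t and substitute into x ≡ 8 (mod 9): 748·t ≡ 8 − 487 = -479 (mod 9).
    Reduce coefficients mod 9: 1·t ≡ 7 (mod 9).
    So t ≡ 7 (mod 9).
    Then x = 487 + 748·7 = 5723, valid modulo lcm(748, 9) = 6732: x ≡ 5723 (mod 6732).
Verify against each original: 5723 mod 11 = 3, 5723 mod 17 = 11, 5723 mod 4 = 3, 5723 mod 9 = 8.

x ≡ 5723 (mod 6732).


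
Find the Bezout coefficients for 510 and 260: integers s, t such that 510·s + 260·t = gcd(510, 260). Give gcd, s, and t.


Euclidean algorithm on (510, 260) — divide until remainder is 0:
  510 = 1 · 260 + 250
  260 = 1 · 250 + 10
  250 = 25 · 10 + 0
gcd(510, 260) = 10.
Track Bezout coefficients alongside the remainders: start with r₀ = 510 = a·1 + b·0 (s = 1, t = 0) and r₁ = 260 = a·0 + b·1 (s = 0, t = 1); each new remainder r_{k+1} = r_{k-1} − q_k·r_k inherits s_{k+1} = s_{k-1} − q_k·s_k, t_{k+1} = t_{k-1} − q_k·t_k, so r_k = a·s_k + b·t_k at every step:
  q = 1: r = 250, s = 1 − 1·0 = 1, t = 0 − 1·1 = -1  (check: 510·1 + 260·(-1) = 250)
  q = 1: r = 10, s = 0 − 1·1 = -1, t = 1 − 1·(-1) = 2  (check: 510·(-1) + 260·2 = 10)
The row with r = 10 (the gcd) gives the Bezout coefficients s = -1, t = 2.
Result: 510 · (-1) + 260 · (2) = 10.

gcd(510, 260) = 10; s = -1, t = 2 (check: 510·(-1) + 260·2 = 10).


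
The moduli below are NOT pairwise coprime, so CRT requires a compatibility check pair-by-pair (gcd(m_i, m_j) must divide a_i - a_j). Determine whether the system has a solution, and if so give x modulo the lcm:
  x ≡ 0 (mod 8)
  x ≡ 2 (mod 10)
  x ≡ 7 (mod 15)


Moduli 8, 10, 15 are not pairwise coprime, so CRT works modulo lcm(m_i) when all pairwise compatibility conditions hold.
Pairwise compatibility: gcd(m_i, m_j) must divide a_i - a_j for every pair.
Merge one congruence at a time:
  Start: x ≡ 0 (mod 8).
  Combine with x ≡ 2 (mod 10): gcd(8, 10) = 2; 2 - 0 = 2, which IS divisible by 2, so compatible.
    Write x = 0 + 8·t and substitute into x ≡ 2 (mod 10): 8·t ≡ 2 − 0 = 2 (mod 10).
    Divide the congruence (and modulus) by g = 2: 4·t ≡ 1 (mod 5).
    The inverse of 4 mod 5 is 4 (since 4·4 = 16 = 3·5 + 1), so t ≡ 4·1 = 4 ≡ 4 (mod 5).
    Then x = 0 + 8·4 = 32, valid modulo lcm(8, 10) = 40: x ≡ 32 (mod 40).
  Combine with x ≡ 7 (mod 15): gcd(40, 15) = 5; 7 - 32 = -25, which IS divisible by 5, so compatible.
    Write x = 32 + 40·t and substitute into x ≡ 7 (mod 15): 40·t ≡ 7 − 32 = -25 (mod 15).
    Divide the congruence (and modulus) by g = 5: 8·t ≡ -5 (mod 3).
    Reduce coefficients mod 3: 2·t ≡ 1 (mod 3).
    The inverse of 2 mod 3 is 2 (since 2·2 = 4 = 1·3 + 1), so t ≡ 2·1 = 2 ≡ 2 (mod 3).
    Then x = 32 + 40·2 = 112, valid modulo lcm(40, 15) = 120: x ≡ 112 (mod 120).
Verify: 112 mod 8 = 0, 112 mod 10 = 2, 112 mod 15 = 7.

x ≡ 112 (mod 120).


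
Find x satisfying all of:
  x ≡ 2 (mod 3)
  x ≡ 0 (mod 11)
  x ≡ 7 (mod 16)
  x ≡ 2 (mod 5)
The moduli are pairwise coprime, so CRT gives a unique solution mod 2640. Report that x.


Product of moduli M = 3 · 11 · 16 · 5 = 2640.
Merge one congruence at a time:
  Start: x ≡ 2 (mod 3).
  Combine with x ≡ 0 (mod 11); new modulus lcm = 33.
    Write x = 2 + 3·t and substitute into x ≡ 0 (mod 11): 3·t ≡ 0 − 2 = -2 (mod 11).
    Reduce coefficients mod 11: 3·t ≡ 9 (mod 11).
    The inverse of 3 mod 11 is 4 (since 3·4 = 12 = 1·11 + 1), so t ≡ 4·9 = 36 ≡ 3 (mod 11).
    Then x = 2 + 3·3 = 11, valid modulo lcm(3, 11) = 33: x ≡ 11 (mod 33).
  Combine with x ≡ 7 (mod 16); new modulus lcm = 528.
    Write x = 11 + 33·t and substitute into x ≡ 7 (mod 16): 33·t ≡ 7 − 11 = -4 (mod 16).
    Reduce coefficients mod 16: 1·t ≡ 12 (mod 16).
    So t ≡ 12 (mod 16).
    Then x = 11 + 33·12 = 407, valid modulo lcm(33, 16) = 528: x ≡ 407 (mod 528).
  Combine with x ≡ 2 (mod 5); new modulus lcm = 2640.
    Write x = 407 + 528·t and substitute into x ≡ 2 (mod 5): 528·t ≡ 2 − 407 = -405 (mod 5).
    Reduce coefficients mod 5: 3·t ≡ 0 (mod 5).
    The inverse of 3 mod 5 is 2 (since 3·2 = 6 = 1·5 + 1), so t ≡ 2·0 = 0 ≡ 0 (mod 5).
    Then x = 407 + 528·0 = 407, valid modulo lcm(528, 5) = 2640: x ≡ 407 (mod 2640).
Verify against each original: 407 mod 3 = 2, 407 mod 11 = 0, 407 mod 16 = 7, 407 mod 5 = 2.

x ≡ 407 (mod 2640).


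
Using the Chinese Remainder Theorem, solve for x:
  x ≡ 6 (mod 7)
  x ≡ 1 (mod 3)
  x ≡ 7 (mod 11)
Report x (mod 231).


Moduli 7, 3, 11 are pairwise coprime; by CRT there is a unique solution modulo M = 7 · 3 · 11 = 231.
Solve pairwise, accumulating the modulus:
  Start with x ≡ 6 (mod 7).
  Combine with x ≡ 1 (mod 3): since gcd(7, 3) = 1, we get a unique residue mod 21.
    Write x = 6 + 7·t and substitute into x ≡ 1 (mod 3): 7·t ≡ 1 − 6 = -5 (mod 3).
    Reduce coefficients mod 3: 1·t ≡ 1 (mod 3).
    So t ≡ 1 (mod 3).
    Then x = 6 + 7·1 = 13, valid modulo lcm(7, 3) = 21: x ≡ 13 (mod 21).
  Combine with x ≡ 7 (mod 11): since gcd(21, 11) = 1, we get a unique residue mod 231.
    Write x = 13 + 21·t and substitute into x ≡ 7 (mod 11): 21·t ≡ 7 − 13 = -6 (mod 11).
    Reduce coefficients mod 11: 10·t ≡ 5 (mod 11).
    The inverse of 10 mod 11 is 10 (since 10·10 = 100 = 9·11 + 1), so t ≡ 10·5 = 50 ≡ 6 (mod 11).
    Then x = 13 + 21·6 = 139, valid modulo lcm(21, 11) = 231: x ≡ 139 (mod 231).
Verify: 139 mod 7 = 6 ✓, 139 mod 3 = 1 ✓, 139 mod 11 = 7 ✓.

x ≡ 139 (mod 231).


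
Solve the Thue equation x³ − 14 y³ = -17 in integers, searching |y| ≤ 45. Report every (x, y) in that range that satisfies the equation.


The equation is x³ - 14y³ = -17. For fixed y, x³ = 14·y³ − 17, so a solution requires the RHS to be a perfect cube.
Strategy: iterate y from -45 to 45, compute RHS = 14·y³ − 17, and check whether it is a (positive or negative) perfect cube.
Check small values of y:
  y = 0: RHS = -17 is not a perfect cube.
  y = 1: RHS = -3 is not a perfect cube.
  y = -1: RHS = -31 is not a perfect cube.
  y = 2: RHS = 95 is not a perfect cube.
  y = -2: RHS = -129 is not a perfect cube.
  y = 3: RHS = 361 is not a perfect cube.
  y = -3: RHS = -395 is not a perfect cube.
Continuing the search up to |y| = 45 finds no solutions either.
No (x, y) in the scanned range satisfies the equation.

No integer solutions with |y| ≤ 45.


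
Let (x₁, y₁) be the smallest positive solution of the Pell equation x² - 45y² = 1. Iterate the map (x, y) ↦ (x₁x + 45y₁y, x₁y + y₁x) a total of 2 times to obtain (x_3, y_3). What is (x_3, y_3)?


Step 1: Find the fundamental solution (x₁, y₁) of x² - 45y² = 1.
  Expand √45 as a continued fraction. a₀ = ⌊√45⌋ = 6; iterate m_{k+1} = d_k·a_k − m_k, d_{k+1} = (45 − m_{k+1}²)/d_k, a_{k+1} = ⌊(a₀ + m_{k+1})/d_{k+1}⌋ (starting m₀ = 0, d₀ = 1), with convergents p_k = a_k·p_{k-1} + p_{k-2}, q_k = a_k·q_{k-1} + q_{k-2} (p₋₁ = 1, q₋₁ = 0):
  k = 0: a₀ = 6; p₀/q₀ = 6/1; p₀² − 45·q₀² = 36 − 45 = -9.
  k = 1: m = 6, d = 9, a = ⌊(6 + 6)/9⌋ = 1; p/q = (1·6 + 1)/(1·1 + 0) = 7/1; p² − 45·q² = 49 − 45 = 4.
  k = 2: m = 3, d = 4, a = ⌊(6 + 3)/4⌋ = 2; p/q = (2·7 + 6)/(2·1 + 1) = 20/3; p² − 45·q² = 400 − 405 = -5.
  k = 3: m = 5, d = 5, a = ⌊(6 + 5)/5⌋ = 2; p/q = (2·20 + 7)/(2·3 + 1) = 47/7; p² − 45·q² = 2209 − 2205 = 4.
  k = 4: m = 5, d = 4, a = ⌊(6 + 5)/4⌋ = 2; p/q = (2·47 + 20)/(2·7 + 3) = 114/17; p² − 45·q² = 12996 − 13005 = -9.
  k = 5: m = 3, d = 9, a = ⌊(6 + 3)/9⌋ = 1; p/q = (1·114 + 47)/(1·17 + 7) = 161/24; p² − 45·q² = 25921 − 25920 = 1.
  The first convergent with p² − 45·q² = 1 gives the fundamental solution (x₁, y₁) = (161, 24).
Step 2: Apply the recurrence (x_{n+1}, y_{n+1}) = (x₁x_n + 45y₁y_n, x₁y_n + y₁x_n) repeatedly.
  From (x_1, y_1) = (161, 24): x_2 = 161·161 + 45·24·24 = 51841; y_2 = 161·24 + 24·161 = 7728.
  From (x_2, y_2) = (51841, 7728): x_3 = 161·51841 + 45·24·7728 = 16692641; y_3 = 161·7728 + 24·51841 = 2488392.
Step 3: Verify x_3² - 45·y_3² = 278644263554881 - 278644263554880 = 1 (should be 1). ✓

(x_1, y_1) = (161, 24); (x_3, y_3) = (16692641, 2488392).


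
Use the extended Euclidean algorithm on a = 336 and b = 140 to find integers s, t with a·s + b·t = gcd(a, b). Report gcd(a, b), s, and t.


Euclidean algorithm on (336, 140) — divide until remainder is 0:
  336 = 2 · 140 + 56
  140 = 2 · 56 + 28
  56 = 2 · 28 + 0
gcd(336, 140) = 28.
Track Bezout coefficients alongside the remainders: start with r₀ = 336 = a·1 + b·0 (s = 1, t = 0) and r₁ = 140 = a·0 + b·1 (s = 0, t = 1); each new remainder r_{k+1} = r_{k-1} − q_k·r_k inherits s_{k+1} = s_{k-1} − q_k·s_k, t_{k+1} = t_{k-1} − q_k·t_k, so r_k = a·s_k + b·t_k at every step:
  q = 2: r = 56, s = 1 − 2·0 = 1, t = 0 − 2·1 = -2  (check: 336·1 + 140·(-2) = 56)
  q = 2: r = 28, s = 0 − 2·1 = -2, t = 1 − 2·(-2) = 5  (check: 336·(-2) + 140·5 = 28)
The row with r = 28 (the gcd) gives the Bezout coefficients s = -2, t = 5.
Result: 336 · (-2) + 140 · (5) = 28.

gcd(336, 140) = 28; s = -2, t = 5 (check: 336·(-2) + 140·5 = 28).


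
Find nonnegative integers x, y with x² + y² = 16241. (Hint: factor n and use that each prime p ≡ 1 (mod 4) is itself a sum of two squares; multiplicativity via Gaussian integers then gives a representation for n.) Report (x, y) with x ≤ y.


Step 1: Factor n = 16241 = 109 · 149.
Step 2: Check the mod-4 condition on each prime factor: 109 ≡ 1 (mod 4), exponent 1; 149 ≡ 1 (mod 4), exponent 1.
All primes ≡ 3 (mod 4) appear to even exponent (or don't appear), so by the two-squares theorem n IS expressible as a sum of two squares.
Step 3: Build a representation. Here n = 109 · 149 is a product of primes ≡ 1 (mod 4). Each prime p ≡ 1 (mod 4) is itself a sum of two squares; find a² by testing p − a² for a perfect square:
  109: 109 − 1² = 108, 109 − 2² = 105, 109 − 3² = 100 = 10² ⇒ 109 = 3² + 10².
  149: 149 − 1² = 148, 149 − 2² = 145, 149 − 3² = 140, 149 − 4² = 133, 149 − 5² = 124, 149 − 6² = 113, 149 − 7² = 100 = 10² ⇒ 149 = 7² + 10².
  Combine using the Brahmagupta–Fibonacci identity (a² + b²)(c² + d²) = (ac − bd)² + (ad + bc)² = (ac + bd)² + (ad − bc)²:
  109 · 149 = 16241: from (3² + 10²)(7² + 10²), take (3·7 − 10·10, 3·10 + 10·7) = (21 − 100, 30 + 70) = (-79, 100); dropping signs (only squares matter) gives (79, 100); check 79² + 100² = 6241 + 10000 = 16241 ✓.
Step 4: Order so x ≤ y and verify: 79² + 100² = 6241 + 10000 = 16241 = n. ✓

n = 16241 = 79² + 100² (one valid representation with x ≤ y).


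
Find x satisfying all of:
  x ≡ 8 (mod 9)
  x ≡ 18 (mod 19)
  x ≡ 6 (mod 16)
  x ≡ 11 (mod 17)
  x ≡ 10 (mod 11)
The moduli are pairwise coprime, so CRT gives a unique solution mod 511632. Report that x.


Product of moduli M = 9 · 19 · 16 · 17 · 11 = 511632.
Merge one congruence at a time:
  Start: x ≡ 8 (mod 9).
  Combine with x ≡ 18 (mod 19); new modulus lcm = 171.
    Write x = 8 + 9·t and substitute into x ≡ 18 (mod 19): 9·t ≡ 18 − 8 = 10 (mod 19).
    The inverse of 9 mod 19 is 17 (since 9·17 = 153 = 8·19 + 1), so t ≡ 17·10 = 170 ≡ 18 (mod 19).
    Then x = 8 + 9·18 = 170, valid modulo lcm(9, 19) = 171: x ≡ 170 (mod 171).
  Combine with x ≡ 6 (mod 16); new modulus lcm = 2736.
    Write x = 170 + 171·t and substitute into x ≡ 6 (mod 16): 171·t ≡ 6 − 170 = -164 (mod 16).
    Reduce coefficients mod 16: 11·t ≡ 12 (mod 16).
    The inverse of 11 mod 16 is 3 (since 11·3 = 33 = 2·16 + 1), so t ≡ 3·12 = 36 ≡ 4 (mod 16).
    Then x = 170 + 171·4 = 854, valid modulo lcm(171, 16) = 2736: x ≡ 854 (mod 2736).
  Combine with x ≡ 11 (mod 17); new modulus lcm = 46512.
    Write x = 854 + 2736·t and substitute into x ≡ 11 (mod 17): 2736·t ≡ 11 − 854 = -843 (mod 17).
    Reduce coefficients mod 17: 16·t ≡ 7 (mod 17).
    The inverse of 16 mod 17 is 16 (since 16·16 = 256 = 15·17 + 1), so t ≡ 16·7 = 112 ≡ 10 (mod 17).
    Then x = 854 + 2736·10 = 28214, valid modulo lcm(2736, 17) = 46512: x ≡ 28214 (mod 46512).
  Combine with x ≡ 10 (mod 11); new modulus lcm = 511632.
    Write x = 28214 + 46512·t and substitute into x ≡ 10 (mod 11): 46512·t ≡ 10 − 28214 = -28204 (mod 11).
    Reduce coefficients mod 11: 4·t ≡ 0 (mod 11).
    The inverse of 4 mod 11 is 3 (since 4·3 = 12 = 1·11 + 1), so t ≡ 3·0 = 0 ≡ 0 (mod 11).
    Then x = 28214 + 46512·0 = 28214, valid modulo lcm(46512, 11) = 511632: x ≡ 28214 (mod 511632).
Verify against each original: 28214 mod 9 = 8, 28214 mod 19 = 18, 28214 mod 16 = 6, 28214 mod 17 = 11, 28214 mod 11 = 10.

x ≡ 28214 (mod 511632).


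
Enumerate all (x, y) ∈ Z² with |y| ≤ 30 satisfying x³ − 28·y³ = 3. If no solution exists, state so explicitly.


The equation is x³ - 28y³ = 3. For fixed y, x³ = 28·y³ + 3, so a solution requires the RHS to be a perfect cube.
Strategy: iterate y from -30 to 30, compute RHS = 28·y³ + 3, and check whether it is a (positive or negative) perfect cube.
Check small values of y:
  y = 0: RHS = 3 is not a perfect cube.
  y = 1: RHS = 31 is not a perfect cube.
  y = -1: RHS = -25 is not a perfect cube.
  y = 2: RHS = 227 is not a perfect cube.
  y = -2: RHS = -221 is not a perfect cube.
  y = 3: RHS = 759 is not a perfect cube.
  y = -3: RHS = -753 is not a perfect cube.
Continuing the search up to |y| = 30 finds no solutions either.
No (x, y) in the scanned range satisfies the equation.

No integer solutions with |y| ≤ 30.


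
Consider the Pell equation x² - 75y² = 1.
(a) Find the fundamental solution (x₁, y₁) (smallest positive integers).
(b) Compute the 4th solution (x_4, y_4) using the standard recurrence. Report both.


Step 1: Find the fundamental solution (x₁, y₁) of x² - 75y² = 1.
  Expand √75 as a continued fraction. a₀ = ⌊√75⌋ = 8; iterate m_{k+1} = d_k·a_k − m_k, d_{k+1} = (75 − m_{k+1}²)/d_k, a_{k+1} = ⌊(a₀ + m_{k+1})/d_{k+1}⌋ (starting m₀ = 0, d₀ = 1), with convergents p_k = a_k·p_{k-1} + p_{k-2}, q_k = a_k·q_{k-1} + q_{k-2} (p₋₁ = 1, q₋₁ = 0):
  k = 0: a₀ = 8; p₀/q₀ = 8/1; p₀² − 75·q₀² = 64 − 75 = -11.
  k = 1: m = 8, d = 11, a = ⌊(8 + 8)/11⌋ = 1; p/q = (1·8 + 1)/(1·1 + 0) = 9/1; p² − 75·q² = 81 − 75 = 6.
  k = 2: m = 3, d = 6, a = ⌊(8 + 3)/6⌋ = 1; p/q = (1·9 + 8)/(1·1 + 1) = 17/2; p² − 75·q² = 289 − 300 = -11.
  k = 3: m = 3, d = 11, a = ⌊(8 + 3)/11⌋ = 1; p/q = (1·17 + 9)/(1·2 + 1) = 26/3; p² − 75·q² = 676 − 675 = 1.
  The first convergent with p² − 75·q² = 1 gives the fundamental solution (x₁, y₁) = (26, 3).
Step 2: Apply the recurrence (x_{n+1}, y_{n+1}) = (x₁x_n + 75y₁y_n, x₁y_n + y₁x_n) repeatedly.
  From (x_1, y_1) = (26, 3): x_2 = 26·26 + 75·3·3 = 1351; y_2 = 26·3 + 3·26 = 156.
  From (x_2, y_2) = (1351, 156): x_3 = 26·1351 + 75·3·156 = 70226; y_3 = 26·156 + 3·1351 = 8109.
  From (x_3, y_3) = (70226, 8109): x_4 = 26·70226 + 75·3·8109 = 3650401; y_4 = 26·8109 + 3·70226 = 421512.
Step 3: Verify x_4² - 75·y_4² = 13325427460801 - 13325427460800 = 1 (should be 1). ✓

(x_1, y_1) = (26, 3); (x_4, y_4) = (3650401, 421512).


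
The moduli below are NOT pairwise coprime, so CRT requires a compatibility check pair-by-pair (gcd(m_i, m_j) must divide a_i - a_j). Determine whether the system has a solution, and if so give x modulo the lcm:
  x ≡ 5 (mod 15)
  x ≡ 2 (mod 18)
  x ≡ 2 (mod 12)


Moduli 15, 18, 12 are not pairwise coprime, so CRT works modulo lcm(m_i) when all pairwise compatibility conditions hold.
Pairwise compatibility: gcd(m_i, m_j) must divide a_i - a_j for every pair.
Merge one congruence at a time:
  Start: x ≡ 5 (mod 15).
  Combine with x ≡ 2 (mod 18): gcd(15, 18) = 3; 2 - 5 = -3, which IS divisible by 3, so compatible.
    Write x = 5 + 15·t and substitute into x ≡ 2 (mod 18): 15·t ≡ 2 − 5 = -3 (mod 18).
    Divide the congruence (and modulus) by g = 3: 5·t ≡ -1 (mod 6).
    Reduce coefficients mod 6: 5·t ≡ 5 (mod 6).
    The inverse of 5 mod 6 is 5 (since 5·5 = 25 = 4·6 + 1), so t ≡ 5·5 = 25 ≡ 1 (mod 6).
    Then x = 5 + 15·1 = 20, valid modulo lcm(15, 18) = 90: x ≡ 20 (mod 90).
  Combine with x ≡ 2 (mod 12): gcd(90, 12) = 6; 2 - 20 = -18, which IS divisible by 6, so compatible.
    Write x = 20 + 90·t and substitute into x ≡ 2 (mod 12): 90·t ≡ 2 − 20 = -18 (mod 12).
    Divide the congruence (and modulus) by g = 6: 15·t ≡ -3 (mod 2).
    Reduce coefficients mod 2: 1·t ≡ 1 (mod 2).
    So t ≡ 1 (mod 2).
    Then x = 20 + 90·1 = 110, valid modulo lcm(90, 12) = 180: x ≡ 110 (mod 180).
Verify: 110 mod 15 = 5, 110 mod 18 = 2, 110 mod 12 = 2.

x ≡ 110 (mod 180).


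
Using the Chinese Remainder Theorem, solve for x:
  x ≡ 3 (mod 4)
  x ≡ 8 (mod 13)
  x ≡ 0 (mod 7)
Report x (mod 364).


Moduli 4, 13, 7 are pairwise coprime; by CRT there is a unique solution modulo M = 4 · 13 · 7 = 364.
Solve pairwise, accumulating the modulus:
  Start with x ≡ 3 (mod 4).
  Combine with x ≡ 8 (mod 13): since gcd(4, 13) = 1, we get a unique residue mod 52.
    Write x = 3 + 4·t and substitute into x ≡ 8 (mod 13): 4·t ≡ 8 − 3 = 5 (mod 13).
    The inverse of 4 mod 13 is 10 (since 4·10 = 40 = 3·13 + 1), so t ≡ 10·5 = 50 ≡ 11 (mod 13).
    Then x = 3 + 4·11 = 47, valid modulo lcm(4, 13) = 52: x ≡ 47 (mod 52).
  Combine with x ≡ 0 (mod 7): since gcd(52, 7) = 1, we get a unique residue mod 364.
    Write x = 47 + 52·t and substitute into x ≡ 0 (mod 7): 52·t ≡ 0 − 47 = -47 (mod 7).
    Reduce coefficients mod 7: 3·t ≡ 2 (mod 7).
    The inverse of 3 mod 7 is 5 (since 3·5 = 15 = 2·7 + 1), so t ≡ 5·2 = 10 ≡ 3 (mod 7).
    Then x = 47 + 52·3 = 203, valid modulo lcm(52, 7) = 364: x ≡ 203 (mod 364).
Verify: 203 mod 4 = 3 ✓, 203 mod 13 = 8 ✓, 203 mod 7 = 0 ✓.

x ≡ 203 (mod 364).


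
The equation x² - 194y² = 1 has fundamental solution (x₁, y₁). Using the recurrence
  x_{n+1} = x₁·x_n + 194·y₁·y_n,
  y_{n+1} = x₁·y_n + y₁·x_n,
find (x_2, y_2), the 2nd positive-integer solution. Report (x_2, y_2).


Step 1: Find the fundamental solution (x₁, y₁) of x² - 194y² = 1.
  Expand √194 as a continued fraction. a₀ = ⌊√194⌋ = 13; iterate m_{k+1} = d_k·a_k − m_k, d_{k+1} = (194 − m_{k+1}²)/d_k, a_{k+1} = ⌊(a₀ + m_{k+1})/d_{k+1}⌋ (starting m₀ = 0, d₀ = 1), with convergents p_k = a_k·p_{k-1} + p_{k-2}, q_k = a_k·q_{k-1} + q_{k-2} (p₋₁ = 1, q₋₁ = 0):
  k = 0: a₀ = 13; p₀/q₀ = 13/1; p₀² − 194·q₀² = 169 − 194 = -25.
  k = 1: m = 13, d = 25, a = ⌊(13 + 13)/25⌋ = 1; p/q = (1·13 + 1)/(1·1 + 0) = 14/1; p² − 194·q² = 196 − 194 = 2.
  k = 2: m = 12, d = 2, a = ⌊(13 + 12)/2⌋ = 12; p/q = (12·14 + 13)/(12·1 + 1) = 181/13; p² − 194·q² = 32761 − 32786 = -25.
  k = 3: m = 12, d = 25, a = ⌊(13 + 12)/25⌋ = 1; p/q = (1·181 + 14)/(1·13 + 1) = 195/14; p² − 194·q² = 38025 − 38024 = 1.
  The first convergent with p² − 194·q² = 1 gives the fundamental solution (x₁, y₁) = (195, 14).
Step 2: Apply the recurrence (x_{n+1}, y_{n+1}) = (x₁x_n + 194y₁y_n, x₁y_n + y₁x_n) repeatedly.
  From (x_1, y_1) = (195, 14): x_2 = 195·195 + 194·14·14 = 76049; y_2 = 195·14 + 14·195 = 5460.
Step 3: Verify x_2² - 194·y_2² = 5783450401 - 5783450400 = 1 (should be 1). ✓

(x_1, y_1) = (195, 14); (x_2, y_2) = (76049, 5460).


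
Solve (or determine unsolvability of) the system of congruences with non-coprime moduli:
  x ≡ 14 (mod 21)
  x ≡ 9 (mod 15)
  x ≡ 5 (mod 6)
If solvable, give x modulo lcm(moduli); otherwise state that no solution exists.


Moduli 21, 15, 6 are not pairwise coprime, so CRT works modulo lcm(m_i) when all pairwise compatibility conditions hold.
Pairwise compatibility: gcd(m_i, m_j) must divide a_i - a_j for every pair.
Merge one congruence at a time:
  Start: x ≡ 14 (mod 21).
  Combine with x ≡ 9 (mod 15): gcd(21, 15) = 3, and 9 - 14 = -5 is NOT divisible by 3.
    ⇒ system is inconsistent (no integer solution).

No solution (the system is inconsistent).


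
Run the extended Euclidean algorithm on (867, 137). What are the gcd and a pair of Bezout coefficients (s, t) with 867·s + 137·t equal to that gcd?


Euclidean algorithm on (867, 137) — divide until remainder is 0:
  867 = 6 · 137 + 45
  137 = 3 · 45 + 2
  45 = 22 · 2 + 1
  2 = 2 · 1 + 0
gcd(867, 137) = 1.
Track Bezout coefficients alongside the remainders: start with r₀ = 867 = a·1 + b·0 (s = 1, t = 0) and r₁ = 137 = a·0 + b·1 (s = 0, t = 1); each new remainder r_{k+1} = r_{k-1} − q_k·r_k inherits s_{k+1} = s_{k-1} − q_k·s_k, t_{k+1} = t_{k-1} − q_k·t_k, so r_k = a·s_k + b·t_k at every step:
  q = 6: r = 45, s = 1 − 6·0 = 1, t = 0 − 6·1 = -6  (check: 867·1 + 137·(-6) = 45)
  q = 3: r = 2, s = 0 − 3·1 = -3, t = 1 − 3·(-6) = 19  (check: 867·(-3) + 137·19 = 2)
  q = 22: r = 1, s = 1 − 22·(-3) = 67, t = -6 − 22·19 = -424  (check: 867·67 + 137·(-424) = 1)
The row with r = 1 (the gcd) gives the Bezout coefficients s = 67, t = -424.
Result: 867 · (67) + 137 · (-424) = 1.

gcd(867, 137) = 1; s = 67, t = -424 (check: 867·67 + 137·(-424) = 1).


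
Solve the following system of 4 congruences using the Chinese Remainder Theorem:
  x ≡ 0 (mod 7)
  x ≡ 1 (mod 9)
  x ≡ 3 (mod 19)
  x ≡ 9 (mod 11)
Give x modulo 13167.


Product of moduli M = 7 · 9 · 19 · 11 = 13167.
Merge one congruence at a time:
  Start: x ≡ 0 (mod 7).
  Combine with x ≡ 1 (mod 9); new modulus lcm = 63.
    Write x = 0 + 7·t and substitute into x ≡ 1 (mod 9): 7·t ≡ 1 − 0 = 1 (mod 9).
    The inverse of 7 mod 9 is 4 (since 7·4 = 28 = 3·9 + 1), so t ≡ 4·1 = 4 ≡ 4 (mod 9).
    Then x = 0 + 7·4 = 28, valid modulo lcm(7, 9) = 63: x ≡ 28 (mod 63).
  Combine with x ≡ 3 (mod 19); new modulus lcm = 1197.
    Write x = 28 + 63·t and substitute into x ≡ 3 (mod 19): 63·t ≡ 3 − 28 = -25 (mod 19).
    Reduce coefficients mod 19: 6·t ≡ 13 (mod 19).
    The inverse of 6 mod 19 is 16 (since 6·16 = 96 = 5·19 + 1), so t ≡ 16·13 = 208 ≡ 18 (mod 19).
    Then x = 28 + 63·18 = 1162, valid modulo lcm(63, 19) = 1197: x ≡ 1162 (mod 1197).
  Combine with x ≡ 9 (mod 11); new modulus lcm = 13167.
    Write x = 1162 + 1197·t and substitute into x ≡ 9 (mod 11): 1197·t ≡ 9 − 1162 = -1153 (mod 11).
    Reduce coefficients mod 11: 9·t ≡ 2 (mod 11).
    The inverse of 9 mod 11 is 5 (since 9·5 = 45 = 4·11 + 1), so t ≡ 5·2 = 10 ≡ 10 (mod 11).
    Then x = 1162 + 1197·10 = 13132, valid modulo lcm(1197, 11) = 13167: x ≡ 13132 (mod 13167).
Verify against each original: 13132 mod 7 = 0, 13132 mod 9 = 1, 13132 mod 19 = 3, 13132 mod 11 = 9.

x ≡ 13132 (mod 13167).


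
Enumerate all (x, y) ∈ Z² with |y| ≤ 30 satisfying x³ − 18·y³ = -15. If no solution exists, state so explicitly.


The equation is x³ - 18y³ = -15. For fixed y, x³ = 18·y³ − 15, so a solution requires the RHS to be a perfect cube.
Strategy: iterate y from -30 to 30, compute RHS = 18·y³ − 15, and check whether it is a (positive or negative) perfect cube.
Check small values of y:
  y = 0: RHS = -15 is not a perfect cube.
  y = 1: RHS = 3 is not a perfect cube.
  y = -1: RHS = -33 is not a perfect cube.
  y = 2: RHS = 129 is not a perfect cube.
  y = -2: RHS = -159 is not a perfect cube.
  y = 3: RHS = 471 is not a perfect cube.
  y = -3: RHS = -501 is not a perfect cube.
Continuing the search up to |y| = 30 finds no solutions either.
No (x, y) in the scanned range satisfies the equation.

No integer solutions with |y| ≤ 30.


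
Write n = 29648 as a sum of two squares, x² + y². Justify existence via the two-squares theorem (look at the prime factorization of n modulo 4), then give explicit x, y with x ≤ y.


Step 1: Factor n = 29648 = 2^4 · 17 · 109.
Step 2: Check the mod-4 condition on each prime factor: 2 = 2 (special); 17 ≡ 1 (mod 4), exponent 1; 109 ≡ 1 (mod 4), exponent 1.
All primes ≡ 3 (mod 4) appear to even exponent (or don't appear), so by the two-squares theorem n IS expressible as a sum of two squares.
Step 3: Build a representation. Group n = k² · m with k = 4 and m = 17 · 109 = 1853 (a product of primes ≡ 1 (mod 4)); a representation of m scales to one of n via (k·x)² + (k·y)² = k²(x² + y²). Each prime p ≡ 1 (mod 4) is itself a sum of two squares; find a² by testing p − a² for a perfect square:
  17: 17 − 1² = 16 = 4² ⇒ 17 = 1² + 4².
  109: 109 − 1² = 108, 109 − 2² = 105, 109 − 3² = 100 = 10² ⇒ 109 = 3² + 10².
  Combine using the Brahmagupta–Fibonacci identity (a² + b²)(c² + d²) = (ac − bd)² + (ad + bc)² = (ac + bd)² + (ad − bc)²:
  17 · 109 = 1853: from (1² + 4²)(3² + 10²), take (1·3 − 4·10, 1·10 + 4·3) = (3 − 40, 10 + 12) = (-37, 22); dropping signs (only squares matter) gives (37, 22); check 37² + 22² = 1369 + 484 = 1853 ✓.
  Scale by k = 4: (4·37, 4·22) = (148, 88).
Step 4: Order so x ≤ y and verify: 88² + 148² = 7744 + 21904 = 29648 = n. ✓

n = 29648 = 88² + 148² (one valid representation with x ≤ y).


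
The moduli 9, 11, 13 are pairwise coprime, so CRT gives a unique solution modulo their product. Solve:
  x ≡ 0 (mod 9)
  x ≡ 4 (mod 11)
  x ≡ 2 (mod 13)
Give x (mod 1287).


Moduli 9, 11, 13 are pairwise coprime; by CRT there is a unique solution modulo M = 9 · 11 · 13 = 1287.
Solve pairwise, accumulating the modulus:
  Start with x ≡ 0 (mod 9).
  Combine with x ≡ 4 (mod 11): since gcd(9, 11) = 1, we get a unique residue mod 99.
    Write x = 0 + 9·t and substitute into x ≡ 4 (mod 11): 9·t ≡ 4 − 0 = 4 (mod 11).
    The inverse of 9 mod 11 is 5 (since 9·5 = 45 = 4·11 + 1), so t ≡ 5·4 = 20 ≡ 9 (mod 11).
    Then x = 0 + 9·9 = 81, valid modulo lcm(9, 11) = 99: x ≡ 81 (mod 99).
  Combine with x ≡ 2 (mod 13): since gcd(99, 13) = 1, we get a unique residue mod 1287.
    Write x = 81 + 99·t and substitute into x ≡ 2 (mod 13): 99·t ≡ 2 − 81 = -79 (mod 13).
    Reduce coefficients mod 13: 8·t ≡ 12 (mod 13).
    The inverse of 8 mod 13 is 5 (since 8·5 = 40 = 3·13 + 1), so t ≡ 5·12 = 60 ≡ 8 (mod 13).
    Then x = 81 + 99·8 = 873, valid modulo lcm(99, 13) = 1287: x ≡ 873 (mod 1287).
Verify: 873 mod 9 = 0 ✓, 873 mod 11 = 4 ✓, 873 mod 13 = 2 ✓.

x ≡ 873 (mod 1287).


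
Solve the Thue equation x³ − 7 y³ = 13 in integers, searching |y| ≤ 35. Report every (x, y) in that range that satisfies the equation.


The equation is x³ - 7y³ = 13. For fixed y, x³ = 7·y³ + 13, so a solution requires the RHS to be a perfect cube.
Strategy: iterate y from -35 to 35, compute RHS = 7·y³ + 13, and check whether it is a (positive or negative) perfect cube.
Check small values of y:
  y = 0: RHS = 13 is not a perfect cube.
  y = 1: RHS = 20 is not a perfect cube.
  y = -1: RHS = 6 is not a perfect cube.
  y = 2: RHS = 69 is not a perfect cube.
  y = -2: RHS = -43 is not a perfect cube.
  y = 3: RHS = 202 is not a perfect cube.
  y = -3: RHS = -176 is not a perfect cube.
Continuing the search up to |y| = 35 finds no solutions either.
No (x, y) in the scanned range satisfies the equation.

No integer solutions with |y| ≤ 35.
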